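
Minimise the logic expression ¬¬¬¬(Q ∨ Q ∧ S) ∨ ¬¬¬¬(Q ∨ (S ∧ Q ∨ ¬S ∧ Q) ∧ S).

Q

¬¬¬¬(Q ∨ Q ∧ S) ∨ ¬¬¬¬(Q ∨ (S ∧ Q ∨ ¬S ∧ Q) ∧ S)
= ¬¬¬¬(Q ∨ Q ∧ S) ∨ ¬¬¬¬(Q ∨ Q ∧ S)   — distribution
= ¬¬¬¬(Q ∨ Q ∧ S)   — idempotence
= ¬¬(Q ∨ Q ∧ S)   — double negation
= ¬¬Q   — absorption
= Q   — double negation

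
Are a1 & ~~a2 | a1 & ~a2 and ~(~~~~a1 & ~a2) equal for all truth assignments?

E1: a1 & ~~a2 | a1 & ~a2
    = a1 & a2 | a1 & ~a2
    = a1
E2: ~(~~~~a1 & ~a2)
    = ~(~~a1 & ~a2)
    = ~a1 | a2
These differ: at a1=0, a2=0, E1 = 0 but E2 = 1.

No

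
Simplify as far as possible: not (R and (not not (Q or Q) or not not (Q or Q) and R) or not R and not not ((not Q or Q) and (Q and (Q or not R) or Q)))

not (R and (not not (Q or Q) or not not (Q or Q) and R) or not R and not not ((not Q or Q) and (Q and (Q or not R) or Q)))
= not (R and (not not (Q or Q) or not not (Q or Q) and R) or not R and not not (Q and (Q or not R) or Q))
= not (R and not not (Q or Q) or not R and not not (Q and (Q or not R) or Q))
= not (R and not not (Q or Q) or not R and not not (Q or Q))
= not not not (Q or Q)
= not not not Q
= not Q

not Q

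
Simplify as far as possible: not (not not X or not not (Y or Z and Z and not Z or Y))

not X and not Y

not (not not X or not not (Y or Z and Z and not Z or Y))
= not (not not X or not not (Y or Z and not Z or Y))   [idempotence]
= not (not not X or not not (Y or Y))   [complement / identity]
= not X and not (Y or Y)   [De Morgan]
= not X and not Y   [idempotence]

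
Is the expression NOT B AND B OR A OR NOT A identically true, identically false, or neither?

NOT B AND B OR A OR NOT A
= A OR NOT A   — complement / identity
= TRUE   — complement

identically true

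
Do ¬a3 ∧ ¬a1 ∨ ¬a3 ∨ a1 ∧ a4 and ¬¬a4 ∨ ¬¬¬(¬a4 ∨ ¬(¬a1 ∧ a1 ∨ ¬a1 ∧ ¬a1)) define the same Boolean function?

E1: ¬a3 ∧ ¬a1 ∨ ¬a3 ∨ a1 ∧ a4
    = ¬a3 ∨ a1 ∧ a4   — absorption
E2: ¬¬a4 ∨ ¬¬¬(¬a4 ∨ ¬(¬a1 ∧ a1 ∨ ¬a1 ∧ ¬a1))
    = ¬¬a4 ∨ ¬¬(a4 ∧ (¬a1 ∧ a1 ∨ ¬a1 ∧ ¬a1))   — De Morgan
    = a4 ∨ ¬¬(a4 ∧ (¬a1 ∧ a1 ∨ ¬a1 ∧ ¬a1))   — double negation
    = a4 ∨ ¬¬(a4 ∧ ¬a1)   — distribution
    = a4 ∨ a4 ∧ ¬a1   — double negation
    = a4   — absorption
These differ: at a1=0, a3=0, a4=0, E1 = 1 but E2 = 0.

No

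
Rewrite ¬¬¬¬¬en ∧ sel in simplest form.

¬en ∧ sel

¬¬¬¬¬en ∧ sel
= ¬¬¬en ∧ sel   (double negation)
= ¬en ∧ sel   (double negation)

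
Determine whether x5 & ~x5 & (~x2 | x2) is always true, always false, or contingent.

always false

x5 & ~x5 & (~x2 | x2)
= x5 & ~x5   — complement / identity
= 0   — complement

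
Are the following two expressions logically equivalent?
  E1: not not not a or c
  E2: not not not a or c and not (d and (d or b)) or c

E1: not not not a or c
    = not a or c   [double negation]
E2: not not not a or c and not (d and (d or b)) or c
    = not not not a or c and not d or c   [absorption]
    = not not not a or c   [absorption]
    = not a or c   [double negation]
Both reduce to not a or c, so they are equivalent.

Yes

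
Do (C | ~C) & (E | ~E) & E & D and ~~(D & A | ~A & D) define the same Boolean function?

E1: (C | ~C) & (E | ~E) & E & D
    = (C | ~C) & E & D
    = E & D
E2: ~~(D & A | ~A & D)
    = ~~D
    = D
These differ: at A=0, C=0, D=1, E=0, E1 = 0 but E2 = 1.

No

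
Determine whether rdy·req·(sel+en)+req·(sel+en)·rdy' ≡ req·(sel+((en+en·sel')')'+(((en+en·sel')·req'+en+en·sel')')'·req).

Yes

E1: rdy·req·(sel+en)+req·(sel+en)·rdy'
    = req·(sel+en)   [distribution]
E2: req·(sel+((en+en·sel')')'+(((en+en·sel')·req'+en+en·sel')')'·req)
    = req·(sel+((en+en·sel')')'+((en+en·sel')')'·req)   [absorption]
    = req·(sel+((en+en·sel')')')   [absorption]
    = req·(sel+en+en·sel')   [double negation]
    = req·(sel+en)   [absorption]
Both reduce to req·(sel+en), so they are equivalent.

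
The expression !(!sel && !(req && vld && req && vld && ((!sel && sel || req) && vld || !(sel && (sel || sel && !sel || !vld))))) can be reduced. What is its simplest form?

!(!sel && !(req && vld && req && vld && ((!sel && sel || req) && vld || !(sel && (sel || sel && !sel || !vld)))))
= !(!sel && !(req && vld && req && vld && ((!sel && sel || req) && vld || !(sel && (sel || !vld)))))   [complement / identity]
= !(!sel && !(req && vld && req && vld && (req && vld || !(sel && (sel || !vld)))))   [complement / identity]
= !(!sel && !(req && vld && (req && vld || !(sel && (sel || !vld)))))   [idempotence]
= !(!sel && !(req && vld && (req && vld || !sel)))   [absorption]
= !(!sel && !(req && vld))   [absorption]
= sel || req && vld   [De Morgan]

sel || req && vld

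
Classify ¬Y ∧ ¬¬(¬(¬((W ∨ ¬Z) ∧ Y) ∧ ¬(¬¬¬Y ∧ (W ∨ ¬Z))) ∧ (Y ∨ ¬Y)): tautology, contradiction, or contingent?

¬Y ∧ ¬¬(¬(¬((W ∨ ¬Z) ∧ Y) ∧ ¬(¬¬¬Y ∧ (W ∨ ¬Z))) ∧ (Y ∨ ¬Y))
= ¬Y ∧ ¬(¬((W ∨ ¬Z) ∧ Y) ∧ ¬(¬¬¬Y ∧ (W ∨ ¬Z))) ∧ (Y ∨ ¬Y)   [double negation]
= ¬Y ∧ ¬(¬((W ∨ ¬Z) ∧ Y) ∧ ¬(¬Y ∧ (W ∨ ¬Z))) ∧ (Y ∨ ¬Y)   [double negation]
= ¬Y ∧ ((W ∨ ¬Z) ∧ Y ∨ ¬Y ∧ (W ∨ ¬Z)) ∧ (Y ∨ ¬Y)   [De Morgan]
= ¬Y ∧ (W ∨ ¬Z) ∧ (Y ∨ ¬Y)   [distribution]
= ¬Y ∧ (W ∨ ¬Z)   [complement / identity]
This depends on W, Y, Z, so it is not a constant.

contingent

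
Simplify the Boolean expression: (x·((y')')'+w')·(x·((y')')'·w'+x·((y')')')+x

x

(x·((y')')'+w')·(x·((y')')'·w'+x·((y')')')+x
= (x·((y')')'+w')·x·((y')')'+x
= x·((y')')'+x
= x·y'+x
= x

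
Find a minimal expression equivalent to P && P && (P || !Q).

P && P && (P || !Q)
= P && P   [absorption]
= P   [idempotence]

P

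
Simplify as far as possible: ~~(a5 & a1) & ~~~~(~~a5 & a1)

~~(a5 & a1) & ~~~~(~~a5 & a1)
= ~~(a5 & a1) & ~~(~~a5 & a1)   (double negation)
= ~~(a5 & a1) & ~~(a5 & a1)   (double negation)
= ~~(a5 & a1)   (idempotence)
= a5 & a1   (double negation)

a5 & a1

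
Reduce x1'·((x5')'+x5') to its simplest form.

x1'·((x5')'+x5')
= x1'·(x5+x5')   [double negation]
= x1'   [complement / identity]

x1'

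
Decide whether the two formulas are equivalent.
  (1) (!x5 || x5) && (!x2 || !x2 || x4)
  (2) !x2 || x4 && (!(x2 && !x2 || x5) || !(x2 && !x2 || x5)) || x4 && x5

E1: (!x5 || x5) && (!x2 || !x2 || x4)
    = (!x5 || x5) && (!x2 || x4)   — idempotence
    = !x2 || x4   — complement / identity
E2: !x2 || x4 && (!(x2 && !x2 || x5) || !(x2 && !x2 || x5)) || x4 && x5
    = !x2 || x4 && !(x2 && !x2 || x5) || x4 && x5   — idempotence
    = !x2 || x4 && !x5 || x4 && x5   — complement / identity
    = !x2 || x4   — distribution
Both reduce to !x2 || x4, so they are equivalent.

Yes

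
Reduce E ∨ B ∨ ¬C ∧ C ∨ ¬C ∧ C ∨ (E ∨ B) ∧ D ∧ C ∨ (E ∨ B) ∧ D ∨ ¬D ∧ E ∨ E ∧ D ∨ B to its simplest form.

E ∨ B ∨ ¬C ∧ C ∨ ¬C ∧ C ∨ (E ∨ B) ∧ D ∧ C ∨ (E ∨ B) ∧ D ∨ ¬D ∧ E ∨ E ∧ D ∨ B
= E ∨ B ∨ ¬C ∧ C ∨ (E ∨ B) ∧ D ∧ C ∨ (E ∨ B) ∧ D ∨ ¬D ∧ E ∨ E ∧ D ∨ B   [idempotence]
= E ∨ B ∨ ¬C ∧ C ∨ (E ∨ B) ∧ D ∨ ¬D ∧ E ∨ E ∧ D ∨ B   [absorption]
= E ∨ B ∨ ¬C ∧ C ∨ (E ∨ B) ∧ D ∨ E ∨ B   [distribution]
= E ∨ B ∨ ¬C ∧ C ∨ E ∨ B   [absorption]
= E ∨ B ∨ E ∨ B   [complement / identity]
= E ∨ B   [idempotence]

E ∨ B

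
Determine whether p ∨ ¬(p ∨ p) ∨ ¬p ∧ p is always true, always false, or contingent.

always true

p ∨ ¬(p ∨ p) ∨ ¬p ∧ p
= p ∨ ¬(p ∨ p)
= p ∨ ¬p
= True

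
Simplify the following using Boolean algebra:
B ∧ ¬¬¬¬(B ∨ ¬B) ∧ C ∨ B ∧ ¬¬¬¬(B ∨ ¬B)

B

B ∧ ¬¬¬¬(B ∨ ¬B) ∧ C ∨ B ∧ ¬¬¬¬(B ∨ ¬B)
= B ∧ ¬¬¬¬(B ∨ ¬B)
= B ∧ ¬¬(B ∨ ¬B)
= B ∧ (B ∨ ¬B)
= B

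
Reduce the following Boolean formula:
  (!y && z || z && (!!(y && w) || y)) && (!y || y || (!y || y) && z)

z

(!y && z || z && (!!(y && w) || y)) && (!y || y || (!y || y) && z)
= (!y && z || z && (!!(y && w) || y)) && (!y || y)   — absorption
= (!y && z || z && (y && w || y)) && (!y || y)   — double negation
= !y && z || z && (y && w || y)   — complement / identity
= !y && z || z && y   — absorption
= z   — distribution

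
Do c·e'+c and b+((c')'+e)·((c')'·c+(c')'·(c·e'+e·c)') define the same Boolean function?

E1: c·e'+c
    = c   [absorption]
E2: b+((c')'+e)·((c')'·c+(c')'·(c·e'+e·c)')
    = b+((c')'+e)·((c')'·c+(c')'·c')   [distribution]
    = b+((c')'+e)·(c')'   [distribution]
    = b+(c')'   [absorption]
    = b+c   [double negation]
These differ: at b=1, c=0, e=1, E1 = 0 but E2 = 1.

No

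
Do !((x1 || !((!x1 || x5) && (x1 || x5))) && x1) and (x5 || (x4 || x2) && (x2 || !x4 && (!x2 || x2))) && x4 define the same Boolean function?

E1: !((x1 || !((!x1 || x5) && (x1 || x5))) && x1)
    = !((x1 || !(x5 || !x1 && x1)) && x1)
    = !((x1 || !x5) && x1)
    = !x1
E2: (x5 || (x4 || x2) && (x2 || !x4 && (!x2 || x2))) && x4
    = (x5 || (x4 || x2) && (x2 || !x4)) && x4
    = (x5 || x4 && !x4 || x2) && x4
    = (x5 || x2) && x4
These differ: at x1=1, x2=0, x4=1, x5=1, E1 = 0 but E2 = 1.

No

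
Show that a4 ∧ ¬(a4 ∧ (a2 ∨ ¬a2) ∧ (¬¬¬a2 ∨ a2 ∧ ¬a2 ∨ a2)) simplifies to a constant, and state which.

a4 ∧ ¬(a4 ∧ (a2 ∨ ¬a2) ∧ (¬¬¬a2 ∨ a2 ∧ ¬a2 ∨ a2))
= a4 ∧ ¬(a4 ∧ (a2 ∨ ¬a2) ∧ (¬¬¬a2 ∨ a2))
= a4 ∧ ¬(a4 ∧ (a2 ∨ ¬a2) ∧ (¬a2 ∨ a2))
= a4 ∧ ¬(a4 ∧ (a2 ∨ ¬a2))
= a4 ∧ ¬a4
= False

False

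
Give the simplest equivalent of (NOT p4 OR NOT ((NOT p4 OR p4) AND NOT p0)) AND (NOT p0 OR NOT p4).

NOT p4

(NOT p4 OR NOT ((NOT p4 OR p4) AND NOT p0)) AND (NOT p0 OR NOT p4)
= (NOT p4 OR NOT NOT p0) AND (NOT p0 OR NOT p4)
= NOT NOT p0 AND NOT p0 OR NOT p4
= p0 AND NOT p0 OR NOT p4
= NOT p4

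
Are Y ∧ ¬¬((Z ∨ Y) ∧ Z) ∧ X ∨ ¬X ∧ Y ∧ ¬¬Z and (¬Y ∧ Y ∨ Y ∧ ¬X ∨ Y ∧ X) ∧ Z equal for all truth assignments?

Yes

E1: Y ∧ ¬¬((Z ∨ Y) ∧ Z) ∧ X ∨ ¬X ∧ Y ∧ ¬¬Z
    = Y ∧ ¬¬Z ∧ X ∨ ¬X ∧ Y ∧ ¬¬Z   — absorption
    = Y ∧ ¬¬Z   — distribution
    = Y ∧ Z   — double negation
E2: (¬Y ∧ Y ∨ Y ∧ ¬X ∨ Y ∧ X) ∧ Z
    = (Y ∧ ¬X ∨ Y ∧ X) ∧ Z   — complement / identity
    = Y ∧ Z   — distribution
Both reduce to Y ∧ Z, so they are equivalent.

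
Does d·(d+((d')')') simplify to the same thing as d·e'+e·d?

E1: d·(d+((d')')')
    = d·(d+d')   — double negation
    = d   — complement / identity
E2: d·e'+e·d
    = d   — distribution
Both reduce to d, so they are equivalent.

Yes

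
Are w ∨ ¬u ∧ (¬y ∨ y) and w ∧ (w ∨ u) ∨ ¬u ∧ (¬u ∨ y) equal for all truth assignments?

E1: w ∨ ¬u ∧ (¬y ∨ y)
    = w ∨ ¬u
E2: w ∧ (w ∨ u) ∨ ¬u ∧ (¬u ∨ y)
    = w ∧ (w ∨ u) ∨ ¬u
    = w ∨ ¬u
Both reduce to w ∨ ¬u, so they are equivalent.

Yes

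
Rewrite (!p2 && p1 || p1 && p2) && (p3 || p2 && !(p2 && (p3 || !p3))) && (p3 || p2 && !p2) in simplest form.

p1 && p3

(!p2 && p1 || p1 && p2) && (p3 || p2 && !(p2 && (p3 || !p3))) && (p3 || p2 && !p2)
= p1 && (p3 || p2 && !(p2 && (p3 || !p3))) && (p3 || p2 && !p2)   — distribution
= p1 && (p3 || p2 && !p2) && (p3 || p2 && !p2)   — complement / identity
= p1 && (p3 || p2 && !p2)   — idempotence
= p1 && p3   — complement / identity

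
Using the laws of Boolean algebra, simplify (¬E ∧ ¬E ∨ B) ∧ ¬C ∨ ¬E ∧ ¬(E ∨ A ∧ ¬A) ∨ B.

(¬E ∧ ¬E ∨ B) ∧ ¬C ∨ ¬E ∧ ¬(E ∨ A ∧ ¬A) ∨ B
= (¬E ∧ ¬E ∨ B) ∧ ¬C ∨ ¬E ∧ ¬E ∨ B   (complement / identity)
= ¬E ∧ ¬E ∨ B   (absorption)
= ¬E ∨ B   (idempotence)

¬E ∨ B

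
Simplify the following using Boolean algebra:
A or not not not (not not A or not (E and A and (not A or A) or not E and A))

A or not not not (not not A or not (E and A and (not A or A) or not E and A))
= A or not not not (not not A or not (E and A or not E and A))
= A or not not not (not not A or not A)
= A or not (not not A or not A)
= A or not A and A
= A

A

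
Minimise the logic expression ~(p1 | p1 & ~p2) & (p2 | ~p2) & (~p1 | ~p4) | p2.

~(p1 | p1 & ~p2) & (p2 | ~p2) & (~p1 | ~p4) | p2
= ~(p1 | p1 & ~p2) & (~p1 | ~p4) | p2   (complement / identity)
= ~p1 & (~p1 | ~p4) | p2   (absorption)
= ~p1 | p2   (absorption)

~p1 | p2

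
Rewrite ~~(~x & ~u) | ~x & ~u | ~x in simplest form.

~~(~x & ~u) | ~x & ~u | ~x
= ~x & ~u | ~x & ~u | ~x   — double negation
= ~x & ~u | ~x   — idempotence
= ~x   — absorption

~x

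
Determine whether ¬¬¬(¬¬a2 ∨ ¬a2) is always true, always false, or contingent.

¬¬¬(¬¬a2 ∨ ¬a2)
= ¬(¬¬a2 ∨ ¬a2)   (double negation)
= ¬a2 ∧ a2   (De Morgan)
= False   (complement)

always false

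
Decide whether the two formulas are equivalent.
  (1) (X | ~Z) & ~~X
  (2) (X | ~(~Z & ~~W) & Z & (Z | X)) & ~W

No

E1: (X | ~Z) & ~~X
    = (X | ~Z) & X
    = X
E2: (X | ~(~Z & ~~W) & Z & (Z | X)) & ~W
    = (X | ~(~Z & ~~W) & Z) & ~W
    = (X | (Z | ~W) & Z) & ~W
    = (X | Z) & ~W
These differ: at W=1, X=1, Z=1, E1 = 1 but E2 = 0.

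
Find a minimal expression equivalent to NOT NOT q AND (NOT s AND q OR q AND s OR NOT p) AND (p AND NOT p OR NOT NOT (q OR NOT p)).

NOT NOT q AND (NOT s AND q OR q AND s OR NOT p) AND (p AND NOT p OR NOT NOT (q OR NOT p))
= NOT NOT q AND (NOT s AND q OR q AND s OR NOT p) AND NOT NOT (q OR NOT p)   [complement / identity]
= NOT NOT q AND (NOT s AND q OR q AND s OR NOT p) AND (q OR NOT p)   [double negation]
= NOT NOT q AND (q OR NOT p) AND (q OR NOT p)   [distribution]
= NOT NOT q AND (q OR NOT p)   [idempotence]
= q AND (q OR NOT p)   [double negation]
= q   [absorption]

q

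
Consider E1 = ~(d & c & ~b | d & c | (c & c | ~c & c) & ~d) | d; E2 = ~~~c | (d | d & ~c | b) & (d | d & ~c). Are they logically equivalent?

E1: ~(d & c & ~b | d & c | (c & c | ~c & c) & ~d) | d
    = ~(d & c & ~b | d & c | c & ~d) | d   [distribution]
    = ~(d & c | c & ~d) | d   [absorption]
    = ~c | d   [distribution]
E2: ~~~c | (d | d & ~c | b) & (d | d & ~c)
    = ~c | (d | d & ~c | b) & (d | d & ~c)   [double negation]
    = ~c | d | d & ~c   [absorption]
    = ~c | d   [absorption]
Both reduce to ~c | d, so they are equivalent.

Yes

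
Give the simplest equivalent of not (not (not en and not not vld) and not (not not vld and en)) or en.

vld or en

not (not (not en and not not vld) and not (not not vld and en)) or en
= not en and not not vld or not not vld and en or en   [De Morgan]
= not not vld or en   [distribution]
= vld or en   [double negation]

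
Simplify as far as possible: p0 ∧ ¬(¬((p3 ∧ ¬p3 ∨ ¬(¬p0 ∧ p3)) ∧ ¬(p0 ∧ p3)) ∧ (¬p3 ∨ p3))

p0 ∧ ¬p3

p0 ∧ ¬(¬((p3 ∧ ¬p3 ∨ ¬(¬p0 ∧ p3)) ∧ ¬(p0 ∧ p3)) ∧ (¬p3 ∨ p3))
= p0 ∧ ¬(¬(¬(¬p0 ∧ p3) ∧ ¬(p0 ∧ p3)) ∧ (¬p3 ∨ p3))   (complement / identity)
= p0 ∧ ¬¬(¬(¬p0 ∧ p3) ∧ ¬(p0 ∧ p3))   (complement / identity)
= p0 ∧ ¬(¬p0 ∧ p3 ∨ p0 ∧ p3)   (De Morgan)
= p0 ∧ ¬p3   (distribution)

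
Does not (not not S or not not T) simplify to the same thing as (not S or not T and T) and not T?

E1: not (not not S or not not T)
    = not S and not T
E2: (not S or not T and T) and not T
    = not S and not T
Both reduce to not S and not T, so they are equivalent.

Yes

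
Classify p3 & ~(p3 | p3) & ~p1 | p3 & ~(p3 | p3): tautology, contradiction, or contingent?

p3 & ~(p3 | p3) & ~p1 | p3 & ~(p3 | p3)
= p3 & ~(p3 | p3)   — absorption
= p3 & ~p3   — idempotence
= 0   — complement

contradiction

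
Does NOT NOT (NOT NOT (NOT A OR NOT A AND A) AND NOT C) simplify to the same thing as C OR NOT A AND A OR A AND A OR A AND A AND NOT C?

E1: NOT NOT (NOT NOT (NOT A OR NOT A AND A) AND NOT C)
    = NOT NOT (NOT A OR NOT A AND A) AND NOT C   [double negation]
    = (NOT A OR NOT A AND A) AND NOT C   [double negation]
    = NOT A AND NOT C   [complement / identity]
E2: C OR NOT A AND A OR A AND A OR A AND A AND NOT C
    = C OR NOT A AND A OR A AND A   [absorption]
    = C OR A   [distribution]
These differ: at A=1, C=1, E1 = 0 but E2 = 1.

No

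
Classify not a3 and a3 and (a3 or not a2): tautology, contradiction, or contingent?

contradiction

not a3 and a3 and (a3 or not a2)
= not a3 and a3   [absorption]
= False   [complement]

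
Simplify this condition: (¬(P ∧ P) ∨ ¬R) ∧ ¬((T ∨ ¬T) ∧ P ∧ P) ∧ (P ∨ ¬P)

(¬(P ∧ P) ∨ ¬R) ∧ ¬((T ∨ ¬T) ∧ P ∧ P) ∧ (P ∨ ¬P)
= (¬(P ∧ P) ∨ ¬R) ∧ ¬(P ∧ P) ∧ (P ∨ ¬P)
= (¬(P ∧ P) ∨ ¬R) ∧ ¬(P ∧ P)
= ¬(P ∧ P)
= ¬P

¬P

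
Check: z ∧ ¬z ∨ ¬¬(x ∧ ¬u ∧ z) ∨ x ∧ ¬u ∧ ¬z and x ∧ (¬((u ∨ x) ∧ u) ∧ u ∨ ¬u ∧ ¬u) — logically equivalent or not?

E1: z ∧ ¬z ∨ ¬¬(x ∧ ¬u ∧ z) ∨ x ∧ ¬u ∧ ¬z
    = z ∧ ¬z ∨ x ∧ ¬u ∧ z ∨ x ∧ ¬u ∧ ¬z   [double negation]
    = x ∧ ¬u ∧ z ∨ x ∧ ¬u ∧ ¬z   [complement / identity]
    = x ∧ ¬u   [distribution]
E2: x ∧ (¬((u ∨ x) ∧ u) ∧ u ∨ ¬u ∧ ¬u)
    = x ∧ (¬u ∧ u ∨ ¬u ∧ ¬u)   [absorption]
    = x ∧ ¬u   [distribution]
Both reduce to x ∧ ¬u, so they are equivalent.

Yes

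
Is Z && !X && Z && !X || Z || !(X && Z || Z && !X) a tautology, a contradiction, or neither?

Z && !X && Z && !X || Z || !(X && Z || Z && !X)
= Z && !X && Z && !X || Z || !Z
= Z && !X || Z || !Z
= Z || !Z
= true

tautology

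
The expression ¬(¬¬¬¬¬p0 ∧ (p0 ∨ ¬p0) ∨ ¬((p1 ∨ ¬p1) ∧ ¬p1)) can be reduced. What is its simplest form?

¬(¬¬¬¬¬p0 ∧ (p0 ∨ ¬p0) ∨ ¬((p1 ∨ ¬p1) ∧ ¬p1))
= ¬(¬¬¬¬¬p0 ∧ (p0 ∨ ¬p0) ∨ ¬¬p1)   [complement / identity]
= ¬(¬¬¬¬¬p0 ∨ ¬¬p1)   [complement / identity]
= ¬(¬¬¬p0 ∨ ¬¬p1)   [double negation]
= ¬(¬p0 ∨ ¬¬p1)   [double negation]
= p0 ∧ ¬p1   [De Morgan]

p0 ∧ ¬p1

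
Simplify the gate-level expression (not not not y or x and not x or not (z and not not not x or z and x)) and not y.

not y

(not not not y or x and not x or not (z and not not not x or z and x)) and not y
= (not not not y or not (z and not not not x or z and x)) and not y   — complement / identity
= (not not not y or not (z and not x or z and x)) and not y   — double negation
= (not not not y or not z) and not y   — distribution
= (not y or not z) and not y   — double negation
= not y   — absorption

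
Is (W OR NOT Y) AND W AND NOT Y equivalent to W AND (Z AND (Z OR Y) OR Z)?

No

E1: (W OR NOT Y) AND W AND NOT Y
    = W AND NOT Y   (absorption)
E2: W AND (Z AND (Z OR Y) OR Z)
    = W AND (Z OR Z)   (absorption)
    = W AND Z   (idempotence)
These differ: at W=1, Y=0, Z=0, E1 = 1 but E2 = 0.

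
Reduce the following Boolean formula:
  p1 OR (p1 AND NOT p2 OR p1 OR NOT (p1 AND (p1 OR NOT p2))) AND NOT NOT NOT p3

p1 OR NOT p3

p1 OR (p1 AND NOT p2 OR p1 OR NOT (p1 AND (p1 OR NOT p2))) AND NOT NOT NOT p3
= p1 OR (p1 OR NOT (p1 AND (p1 OR NOT p2))) AND NOT NOT NOT p3   — absorption
= p1 OR (p1 OR NOT p1) AND NOT NOT NOT p3   — absorption
= p1 OR (p1 OR NOT p1) AND NOT p3   — double negation
= p1 OR NOT p3   — complement / identity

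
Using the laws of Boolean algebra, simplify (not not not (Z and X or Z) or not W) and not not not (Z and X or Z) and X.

not Z and X

(not not not (Z and X or Z) or not W) and not not not (Z and X or Z) and X
= not not not (Z and X or Z) and X   (absorption)
= not not not Z and X   (absorption)
= not Z and X   (double negation)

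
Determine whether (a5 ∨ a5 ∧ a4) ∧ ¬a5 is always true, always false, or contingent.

(a5 ∨ a5 ∧ a4) ∧ ¬a5
= a5 ∧ ¬a5   — absorption
= False   — complement

always false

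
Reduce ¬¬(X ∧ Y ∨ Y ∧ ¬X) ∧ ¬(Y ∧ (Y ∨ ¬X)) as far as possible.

False

¬¬(X ∧ Y ∨ Y ∧ ¬X) ∧ ¬(Y ∧ (Y ∨ ¬X))
= ¬¬Y ∧ ¬(Y ∧ (Y ∨ ¬X))   (distribution)
= ¬¬Y ∧ ¬Y   (absorption)
= Y ∧ ¬Y   (double negation)
= False   (complement)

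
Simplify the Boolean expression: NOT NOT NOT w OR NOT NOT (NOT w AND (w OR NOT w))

NOT w

NOT NOT NOT w OR NOT NOT (NOT w AND (w OR NOT w))
= NOT NOT NOT w OR NOT NOT NOT w   (complement / identity)
= NOT NOT NOT w   (idempotence)
= NOT w   (double negation)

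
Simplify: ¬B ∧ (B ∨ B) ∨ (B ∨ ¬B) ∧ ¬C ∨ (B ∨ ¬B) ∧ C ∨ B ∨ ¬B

¬B ∧ (B ∨ B) ∨ (B ∨ ¬B) ∧ ¬C ∨ (B ∨ ¬B) ∧ C ∨ B ∨ ¬B
= ¬B ∧ (B ∨ B) ∨ (B ∨ ¬B) ∧ ¬C ∨ B ∨ ¬B   (absorption)
= ¬B ∧ B ∨ (B ∨ ¬B) ∧ ¬C ∨ B ∨ ¬B   (idempotence)
= (B ∨ ¬B) ∧ ¬C ∨ B ∨ ¬B   (complement / identity)
= B ∨ ¬B   (absorption)
= True   (complement)

True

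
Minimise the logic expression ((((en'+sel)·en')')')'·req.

en·req

((((en'+sel)·en')')')'·req
= ((en'+sel)·en')'·req   — double negation
= (en')'·req   — absorption
= en·req   — double negation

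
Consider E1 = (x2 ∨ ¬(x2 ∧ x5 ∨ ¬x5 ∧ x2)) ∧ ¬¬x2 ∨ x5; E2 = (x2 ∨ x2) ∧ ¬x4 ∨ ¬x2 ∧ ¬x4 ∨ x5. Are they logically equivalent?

E1: (x2 ∨ ¬(x2 ∧ x5 ∨ ¬x5 ∧ x2)) ∧ ¬¬x2 ∨ x5
    = (x2 ∨ ¬x2) ∧ ¬¬x2 ∨ x5   — distribution
    = ¬¬x2 ∨ x5   — complement / identity
    = x2 ∨ x5   — double negation
E2: (x2 ∨ x2) ∧ ¬x4 ∨ ¬x2 ∧ ¬x4 ∨ x5
    = x2 ∧ ¬x4 ∨ ¬x2 ∧ ¬x4 ∨ x5   — idempotence
    = ¬x4 ∨ x5   — distribution
These differ: at x2=0, x4=0, x5=0, E1 = 0 but E2 = 1.

No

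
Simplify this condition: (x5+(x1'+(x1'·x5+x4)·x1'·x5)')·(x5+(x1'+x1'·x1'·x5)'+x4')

(x5+(x1'+(x1'·x5+x4)·x1'·x5)')·(x5+(x1'+x1'·x1'·x5)'+x4')
= (x5+(x1'+(x1'·x5+x4)·x1'·x5)')·(x5+(x1'+x1'·x5)'+x4')   [idempotence]
= (x5+(x1'+x1'·x5)')·(x5+(x1'+x1'·x5)'+x4')   [absorption]
= x5+(x1'+x1'·x5)'   [absorption]
= x5+(x1')'   [absorption]
= x5+x1   [double negation]

x5+x1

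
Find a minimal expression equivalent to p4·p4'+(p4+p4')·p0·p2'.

p0·p2'

p4·p4'+(p4+p4')·p0·p2'
= (p4+p4')·p0·p2'   [complement / identity]
= p0·p2'   [complement / identity]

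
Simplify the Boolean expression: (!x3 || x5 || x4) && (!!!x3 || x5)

!x3 || x5

(!x3 || x5 || x4) && (!!!x3 || x5)
= (!x3 || x5 || x4) && (!x3 || x5)   [double negation]
= !x3 || x5   [absorption]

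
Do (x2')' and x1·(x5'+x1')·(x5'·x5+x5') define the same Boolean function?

E1: (x2')'
    = x2   [double negation]
E2: x1·(x5'+x1')·(x5'·x5+x5')
    = x1·(x5'+x1')·x5'   [complement / identity]
    = x1·x5'   [absorption]
These differ: at x1=0, x2=1, x5=0, E1 = 1 but E2 = 0.

No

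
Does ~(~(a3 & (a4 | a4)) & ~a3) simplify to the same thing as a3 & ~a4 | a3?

Yes

E1: ~(~(a3 & (a4 | a4)) & ~a3)
    = a3 & (a4 | a4) | a3   [De Morgan]
    = a3 & a4 | a3   [idempotence]
    = a3   [absorption]
E2: a3 & ~a4 | a3
    = a3   [absorption]
Both reduce to a3, so they are equivalent.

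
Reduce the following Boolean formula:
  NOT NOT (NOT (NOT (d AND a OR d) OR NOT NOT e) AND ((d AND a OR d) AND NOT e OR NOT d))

d AND NOT e

NOT NOT (NOT (NOT (d AND a OR d) OR NOT NOT e) AND ((d AND a OR d) AND NOT e OR NOT d))
= NOT NOT ((d AND a OR d) AND NOT e AND ((d AND a OR d) AND NOT e OR NOT d))   (De Morgan)
= (d AND a OR d) AND NOT e AND ((d AND a OR d) AND NOT e OR NOT d)   (double negation)
= (d AND a OR d) AND NOT e   (absorption)
= d AND NOT e   (absorption)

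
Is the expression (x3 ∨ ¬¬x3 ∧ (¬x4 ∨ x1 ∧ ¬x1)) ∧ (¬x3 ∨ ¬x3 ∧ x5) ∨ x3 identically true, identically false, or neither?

neither

(x3 ∨ ¬¬x3 ∧ (¬x4 ∨ x1 ∧ ¬x1)) ∧ (¬x3 ∨ ¬x3 ∧ x5) ∨ x3
= (x3 ∨ ¬¬x3 ∧ (¬x4 ∨ x1 ∧ ¬x1)) ∧ ¬x3 ∨ x3   [absorption]
= (x3 ∨ x3 ∧ (¬x4 ∨ x1 ∧ ¬x1)) ∧ ¬x3 ∨ x3   [double negation]
= (x3 ∨ x3 ∧ ¬x4) ∧ ¬x3 ∨ x3   [complement / identity]
= x3 ∧ ¬x3 ∨ x3   [absorption]
= x3   [complement / identity]
This depends on x3, so it is not a constant.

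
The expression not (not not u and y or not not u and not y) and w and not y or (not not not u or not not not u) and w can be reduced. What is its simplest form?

not u and w

not (not not u and y or not not u and not y) and w and not y or (not not not u or not not not u) and w
= not (not not u and y or not not u and not y) and w and not y or not not not u and w   [idempotence]
= not not not u and w and not y or not not not u and w   [distribution]
= not not not u and w   [absorption]
= not u and w   [double negation]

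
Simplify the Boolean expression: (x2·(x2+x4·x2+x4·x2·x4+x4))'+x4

(x2·(x2+x4·x2+x4·x2·x4+x4))'+x4
= (x2·(x2+x4·x2+x4))'+x4   (absorption)
= (x2·(x2+x4))'+x4   (absorption)
= x2'+x4   (absorption)

x2'+x4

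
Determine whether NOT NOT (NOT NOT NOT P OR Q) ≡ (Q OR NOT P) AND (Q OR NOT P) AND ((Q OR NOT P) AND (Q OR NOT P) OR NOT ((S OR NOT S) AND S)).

E1: NOT NOT (NOT NOT NOT P OR Q)
    = NOT NOT NOT P OR Q
    = NOT P OR Q
E2: (Q OR NOT P) AND (Q OR NOT P) AND ((Q OR NOT P) AND (Q OR NOT P) OR NOT ((S OR NOT S) AND S))
    = (Q OR NOT P) AND (Q OR NOT P) AND ((Q OR NOT P) AND (Q OR NOT P) OR NOT S)
    = (Q OR NOT P) AND (Q OR NOT P)
    = NOT P AND NOT P OR Q
    = NOT P OR Q
Both reduce to NOT P OR Q, so they are equivalent.

Yes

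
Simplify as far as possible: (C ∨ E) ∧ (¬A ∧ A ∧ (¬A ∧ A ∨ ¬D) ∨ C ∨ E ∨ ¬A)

C ∨ E

(C ∨ E) ∧ (¬A ∧ A ∧ (¬A ∧ A ∨ ¬D) ∨ C ∨ E ∨ ¬A)
= (C ∨ E) ∧ (¬A ∧ A ∨ C ∨ E ∨ ¬A)   [absorption]
= (C ∨ E) ∧ (C ∨ E ∨ ¬A)   [complement / identity]
= C ∨ E   [absorption]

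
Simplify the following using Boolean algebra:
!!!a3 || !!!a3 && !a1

!a3

!!!a3 || !!!a3 && !a1
= !!!a3   (absorption)
= !a3   (double negation)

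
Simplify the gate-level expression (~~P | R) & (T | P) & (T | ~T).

P | R & T

(~~P | R) & (T | P) & (T | ~T)
= (~~P | R) & (T | P)   — complement / identity
= (P | R) & (T | P)   — double negation
= P | R & T   — distribution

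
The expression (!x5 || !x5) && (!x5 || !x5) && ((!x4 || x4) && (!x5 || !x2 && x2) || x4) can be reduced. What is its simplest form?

(!x5 || !x5) && (!x5 || !x5) && ((!x4 || x4) && (!x5 || !x2 && x2) || x4)
= (!x5 || !x5) && (!x5 || !x5) && (!x5 || !x2 && x2 || x4)
= (!x5 || !x5) && (!x5 || !x5) && (!x5 || x4)
= (!x5 || !x5) && (!x5 || x4)
= !x5 || !x5 && x4
= !x5

!x5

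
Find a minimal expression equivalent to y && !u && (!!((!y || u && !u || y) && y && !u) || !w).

y && !u && (!!((!y || u && !u || y) && y && !u) || !w)
= y && !u && (!!((!y || y) && y && !u) || !w)   [complement / identity]
= y && !u && (!!(y && !u) || !w)   [complement / identity]
= y && !u && (y && !u || !w)   [double negation]
= y && !u   [absorption]

y && !u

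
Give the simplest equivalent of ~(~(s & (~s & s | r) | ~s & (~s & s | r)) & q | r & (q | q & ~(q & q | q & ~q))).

~(~(s & (~s & s | r) | ~s & (~s & s | r)) & q | r & (q | q & ~(q & q | q & ~q)))
= ~(~(~s & s | r) & q | r & (q | q & ~(q & q | q & ~q)))   (distribution)
= ~(~(~s & s | r) & q | r & (q | q & ~q))   (distribution)
= ~(~r & q | r & (q | q & ~q))   (complement / identity)
= ~(~r & q | r & q)   (complement / identity)
= ~q   (distribution)

~q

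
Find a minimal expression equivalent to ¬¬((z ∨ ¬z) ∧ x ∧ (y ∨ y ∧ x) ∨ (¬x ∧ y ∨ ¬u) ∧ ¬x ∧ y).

¬¬((z ∨ ¬z) ∧ x ∧ (y ∨ y ∧ x) ∨ (¬x ∧ y ∨ ¬u) ∧ ¬x ∧ y)
= ¬¬(x ∧ (y ∨ y ∧ x) ∨ (¬x ∧ y ∨ ¬u) ∧ ¬x ∧ y)   (complement / identity)
= ¬¬(x ∧ (y ∨ y ∧ x) ∨ ¬x ∧ y)   (absorption)
= ¬¬(x ∧ y ∨ ¬x ∧ y)   (absorption)
= ¬¬y   (distribution)
= y   (double negation)

y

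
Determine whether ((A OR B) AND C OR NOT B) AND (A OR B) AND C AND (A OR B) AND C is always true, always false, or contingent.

contingent

((A OR B) AND C OR NOT B) AND (A OR B) AND C AND (A OR B) AND C
= (A OR B) AND C AND (A OR B) AND C   (absorption)
= (A OR B) AND C   (idempotence)
This depends on A, B, C, so it is not a constant.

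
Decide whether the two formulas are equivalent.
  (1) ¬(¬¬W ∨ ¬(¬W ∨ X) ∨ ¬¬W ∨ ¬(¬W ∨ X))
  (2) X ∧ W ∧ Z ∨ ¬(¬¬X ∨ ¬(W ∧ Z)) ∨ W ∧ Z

No

E1: ¬(¬¬W ∨ ¬(¬W ∨ X) ∨ ¬¬W ∨ ¬(¬W ∨ X))
    = ¬(¬¬W ∨ ¬(¬W ∨ X))   (idempotence)
    = ¬W ∧ (¬W ∨ X)   (De Morgan)
    = ¬W   (absorption)
E2: X ∧ W ∧ Z ∨ ¬(¬¬X ∨ ¬(W ∧ Z)) ∨ W ∧ Z
    = X ∧ W ∧ Z ∨ ¬X ∧ W ∧ Z ∨ W ∧ Z   (De Morgan)
    = W ∧ Z ∨ W ∧ Z   (distribution)
    = W ∧ Z   (idempotence)
These differ: at W=0, X=0, Z=1, E1 = 1 but E2 = 0.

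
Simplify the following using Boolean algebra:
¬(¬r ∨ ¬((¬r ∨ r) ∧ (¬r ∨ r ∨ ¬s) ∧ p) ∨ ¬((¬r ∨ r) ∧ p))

r ∧ p

¬(¬r ∨ ¬((¬r ∨ r) ∧ (¬r ∨ r ∨ ¬s) ∧ p) ∨ ¬((¬r ∨ r) ∧ p))
= ¬(¬r ∨ ¬((¬r ∨ r) ∧ p) ∨ ¬((¬r ∨ r) ∧ p))   [absorption]
= ¬(¬r ∨ ¬((¬r ∨ r) ∧ p))   [idempotence]
= ¬(¬r ∨ ¬p)   [complement / identity]
= r ∧ p   [De Morgan]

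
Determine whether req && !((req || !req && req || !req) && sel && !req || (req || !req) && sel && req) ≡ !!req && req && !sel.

E1: req && !((req || !req && req || !req) && sel && !req || (req || !req) && sel && req)
    = req && !((req || !req) && sel && !req || (req || !req) && sel && req)
    = req && !((req || !req) && sel)
    = req && !sel
E2: !!req && req && !sel
    = req && req && !sel
    = req && !sel
Both reduce to req && !sel, so they are equivalent.

Yes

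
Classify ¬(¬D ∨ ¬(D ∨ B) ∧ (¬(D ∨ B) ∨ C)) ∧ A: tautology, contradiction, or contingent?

contingent

¬(¬D ∨ ¬(D ∨ B) ∧ (¬(D ∨ B) ∨ C)) ∧ A
= ¬(¬D ∨ ¬(D ∨ B)) ∧ A   [absorption]
= D ∧ (D ∨ B) ∧ A   [De Morgan]
= D ∧ A   [absorption]
This depends on A, D, so it is not a constant.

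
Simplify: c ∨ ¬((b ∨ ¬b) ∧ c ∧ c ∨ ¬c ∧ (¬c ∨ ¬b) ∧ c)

c ∨ ¬((b ∨ ¬b) ∧ c ∧ c ∨ ¬c ∧ (¬c ∨ ¬b) ∧ c)
= c ∨ ¬((b ∨ ¬b) ∧ c ∧ c ∨ ¬c ∧ c)   (absorption)
= c ∨ ¬(c ∧ c ∨ ¬c ∧ c)   (complement / identity)
= c ∨ ¬c   (distribution)
= True   (complement)

True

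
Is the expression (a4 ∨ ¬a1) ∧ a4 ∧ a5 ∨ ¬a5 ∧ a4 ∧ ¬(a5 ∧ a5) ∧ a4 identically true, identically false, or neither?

neither

(a4 ∨ ¬a1) ∧ a4 ∧ a5 ∨ ¬a5 ∧ a4 ∧ ¬(a5 ∧ a5) ∧ a4
= (a4 ∨ ¬a1) ∧ a4 ∧ a5 ∨ ¬a5 ∧ a4 ∧ ¬a5 ∧ a4   — idempotence
= (a4 ∨ ¬a1) ∧ a4 ∧ a5 ∨ ¬a5 ∧ a4   — idempotence
= a4 ∧ a5 ∨ ¬a5 ∧ a4   — absorption
= a4   — distribution
This depends on a4, so it is not a constant.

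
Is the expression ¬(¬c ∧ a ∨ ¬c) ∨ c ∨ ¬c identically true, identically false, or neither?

identically true

¬(¬c ∧ a ∨ ¬c) ∨ c ∨ ¬c
= ¬¬c ∨ c ∨ ¬c   [absorption]
= c ∨ c ∨ ¬c   [double negation]
= c ∨ ¬c   [idempotence]
= True   [complement]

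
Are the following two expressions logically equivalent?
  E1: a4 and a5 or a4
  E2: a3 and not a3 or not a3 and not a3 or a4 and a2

No

E1: a4 and a5 or a4
    = a4   — absorption
E2: a3 and not a3 or not a3 and not a3 or a4 and a2
    = not a3 or a4 and a2   — distribution
These differ: at a2=1, a3=0, a4=0, a5=1, E1 = 0 but E2 = 1.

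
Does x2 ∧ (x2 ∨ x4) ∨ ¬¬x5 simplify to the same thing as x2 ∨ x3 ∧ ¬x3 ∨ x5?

E1: x2 ∧ (x2 ∨ x4) ∨ ¬¬x5
    = x2 ∨ ¬¬x5   (absorption)
    = x2 ∨ x5   (double negation)
E2: x2 ∨ x3 ∧ ¬x3 ∨ x5
    = x2 ∨ x5   (complement / identity)
Both reduce to x2 ∨ x5, so they are equivalent.

Yes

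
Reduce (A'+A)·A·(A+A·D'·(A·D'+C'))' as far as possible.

(A'+A)·A·(A+A·D'·(A·D'+C'))'
= A·(A+A·D'·(A·D'+C'))'   (complement / identity)
= A·(A+A·D')'   (absorption)
= A·A'   (absorption)
= 0   (complement)

0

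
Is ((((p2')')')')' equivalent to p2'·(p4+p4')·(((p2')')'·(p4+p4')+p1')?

Yes

E1: ((((p2')')')')'
    = ((p2')')'   — double negation
    = p2'   — double negation
E2: p2'·(p4+p4')·(((p2')')'·(p4+p4')+p1')
    = p2'·(p4+p4')·(p2'·(p4+p4')+p1')   — double negation
    = p2'·(p4+p4')   — absorption
    = p2'   — complement / identity
Both reduce to p2', so they are equivalent.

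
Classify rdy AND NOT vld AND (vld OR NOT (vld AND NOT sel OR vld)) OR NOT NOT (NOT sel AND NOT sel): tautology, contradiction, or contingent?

rdy AND NOT vld AND (vld OR NOT (vld AND NOT sel OR vld)) OR NOT NOT (NOT sel AND NOT sel)
= rdy AND NOT vld AND (vld OR NOT (vld AND NOT sel OR vld)) OR NOT (sel OR sel)   (De Morgan)
= rdy AND NOT vld AND (vld OR NOT vld) OR NOT (sel OR sel)   (absorption)
= rdy AND NOT vld OR NOT (sel OR sel)   (complement / identity)
= rdy AND NOT vld OR NOT sel   (idempotence)
This depends on rdy, sel, vld, so it is not a constant.

contingent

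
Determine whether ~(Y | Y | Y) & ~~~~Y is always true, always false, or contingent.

~(Y | Y | Y) & ~~~~Y
= ~(Y | Y) & ~~~~Y   — idempotence
= ~(Y | Y) & ~~Y   — double negation
= ~Y & ~~Y   — idempotence
= ~Y & Y   — double negation
= 0   — complement

always false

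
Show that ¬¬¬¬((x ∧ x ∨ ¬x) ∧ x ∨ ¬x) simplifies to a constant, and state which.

True

¬¬¬¬((x ∧ x ∨ ¬x) ∧ x ∨ ¬x)
= ¬¬((x ∧ x ∨ ¬x) ∧ x ∨ ¬x)   — double negation
= (x ∧ x ∨ ¬x) ∧ x ∨ ¬x   — double negation
= (x ∨ ¬x) ∧ x ∨ ¬x   — idempotence
= x ∨ ¬x   — complement / identity
= True   — complement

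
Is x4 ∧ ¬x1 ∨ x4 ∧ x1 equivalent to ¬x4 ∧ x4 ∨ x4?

Yes

E1: x4 ∧ ¬x1 ∨ x4 ∧ x1
    = x4   — distribution
E2: ¬x4 ∧ x4 ∨ x4
    = x4   — complement / identity
Both reduce to x4, so they are equivalent.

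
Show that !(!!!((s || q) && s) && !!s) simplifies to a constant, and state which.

!(!!!((s || q) && s) && !!s)
= !(!!!s && !!s)   [absorption]
= !(!s && !!s)   [double negation]
= s || !s   [De Morgan]
= true   [complement]

true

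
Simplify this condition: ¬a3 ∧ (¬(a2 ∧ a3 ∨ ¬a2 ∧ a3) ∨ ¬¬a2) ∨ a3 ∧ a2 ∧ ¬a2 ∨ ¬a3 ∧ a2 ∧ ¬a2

¬a3 ∧ (¬(a2 ∧ a3 ∨ ¬a2 ∧ a3) ∨ ¬¬a2) ∨ a3 ∧ a2 ∧ ¬a2 ∨ ¬a3 ∧ a2 ∧ ¬a2
= ¬a3 ∧ (¬(a2 ∧ a3 ∨ ¬a2 ∧ a3) ∨ a2) ∨ a3 ∧ a2 ∧ ¬a2 ∨ ¬a3 ∧ a2 ∧ ¬a2   [double negation]
= ¬a3 ∧ (¬(a2 ∧ a3 ∨ ¬a2 ∧ a3) ∨ a2) ∨ a2 ∧ ¬a2   [distribution]
= ¬a3 ∧ (¬a3 ∨ a2) ∨ a2 ∧ ¬a2   [distribution]
= ¬a3 ∨ a2 ∧ ¬a2   [absorption]
= ¬a3   [complement / identity]

¬a3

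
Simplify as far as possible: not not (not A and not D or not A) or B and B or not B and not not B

not not (not A and not D or not A) or B and B or not B and not not B
= not not not A or B and B or not B and not not B   [absorption]
= not not not A or B and B or not B and B   [double negation]
= not not not A or B   [distribution]
= not A or B   [double negation]

not A or B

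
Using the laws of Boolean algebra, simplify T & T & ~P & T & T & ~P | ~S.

T & T & ~P & T & T & ~P | ~S
= T & T & ~P | ~S
= T & ~P | ~S

T & ~P | ~S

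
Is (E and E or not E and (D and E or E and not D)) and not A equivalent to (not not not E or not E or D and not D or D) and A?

No

E1: (E and E or not E and (D and E or E and not D)) and not A
    = (E and E or not E and E) and not A   — distribution
    = E and not A   — distribution
E2: (not not not E or not E or D and not D or D) and A
    = (not E or not E or D and not D or D) and A   — double negation
    = (not E or D and not D or D) and A   — idempotence
    = (not E or D) and A   — complement / identity
These differ: at A=1, D=1, E=0, E1 = 0 but E2 = 1.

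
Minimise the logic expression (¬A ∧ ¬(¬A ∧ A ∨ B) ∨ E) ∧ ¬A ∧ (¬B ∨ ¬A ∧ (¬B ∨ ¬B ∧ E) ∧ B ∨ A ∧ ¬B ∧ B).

(¬A ∧ ¬(¬A ∧ A ∨ B) ∨ E) ∧ ¬A ∧ (¬B ∨ ¬A ∧ (¬B ∨ ¬B ∧ E) ∧ B ∨ A ∧ ¬B ∧ B)
= (¬A ∧ ¬(¬A ∧ A ∨ B) ∨ E) ∧ ¬A ∧ (¬B ∨ ¬A ∧ ¬B ∧ B ∨ A ∧ ¬B ∧ B)   — absorption
= (¬A ∧ ¬(¬A ∧ A ∨ B) ∨ E) ∧ ¬A ∧ (¬B ∨ ¬B ∧ B)   — distribution
= (¬A ∧ ¬B ∨ E) ∧ ¬A ∧ (¬B ∨ ¬B ∧ B)   — complement / identity
= (¬A ∧ ¬B ∨ E) ∧ ¬A ∧ ¬B   — complement / identity
= ¬A ∧ ¬B   — absorption

¬A ∧ ¬B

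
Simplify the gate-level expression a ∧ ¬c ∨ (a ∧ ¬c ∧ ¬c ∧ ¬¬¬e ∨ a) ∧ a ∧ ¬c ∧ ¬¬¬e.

a ∧ ¬c

a ∧ ¬c ∨ (a ∧ ¬c ∧ ¬c ∧ ¬¬¬e ∨ a) ∧ a ∧ ¬c ∧ ¬¬¬e
= a ∧ ¬c ∨ (a ∧ ¬c ∧ ¬¬¬e ∨ a) ∧ a ∧ ¬c ∧ ¬¬¬e   — idempotence
= a ∧ ¬c ∨ a ∧ ¬c ∧ ¬¬¬e   — absorption
= a ∧ ¬c ∨ a ∧ ¬c ∧ ¬e   — double negation
= a ∧ ¬c   — absorption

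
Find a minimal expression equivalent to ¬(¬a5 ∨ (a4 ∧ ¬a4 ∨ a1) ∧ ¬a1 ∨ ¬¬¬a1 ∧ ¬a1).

a5 ∧ a1

¬(¬a5 ∨ (a4 ∧ ¬a4 ∨ a1) ∧ ¬a1 ∨ ¬¬¬a1 ∧ ¬a1)
= ¬(¬a5 ∨ a1 ∧ ¬a1 ∨ ¬¬¬a1 ∧ ¬a1)
= ¬(¬a5 ∨ a1 ∧ ¬a1 ∨ ¬a1 ∧ ¬a1)
= ¬(¬a5 ∨ ¬a1)
= a5 ∧ a1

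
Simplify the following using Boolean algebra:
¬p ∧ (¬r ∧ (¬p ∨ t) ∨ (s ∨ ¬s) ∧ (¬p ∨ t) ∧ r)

¬p

¬p ∧ (¬r ∧ (¬p ∨ t) ∨ (s ∨ ¬s) ∧ (¬p ∨ t) ∧ r)
= ¬p ∧ (¬r ∧ (¬p ∨ t) ∨ (¬p ∨ t) ∧ r)   — complement / identity
= ¬p ∧ (¬p ∨ t)   — distribution
= ¬p   — absorption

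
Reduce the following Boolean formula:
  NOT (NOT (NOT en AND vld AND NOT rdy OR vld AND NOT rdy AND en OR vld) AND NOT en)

NOT (NOT (NOT en AND vld AND NOT rdy OR vld AND NOT rdy AND en OR vld) AND NOT en)
= NOT (NOT (vld AND NOT rdy OR vld) AND NOT en)   — distribution
= vld AND NOT rdy OR vld OR en   — De Morgan
= vld OR en   — absorption

vld OR en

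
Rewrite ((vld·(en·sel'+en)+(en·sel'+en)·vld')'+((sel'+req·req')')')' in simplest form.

((vld·(en·sel'+en)+(en·sel'+en)·vld')'+((sel'+req·req')')')'
= ((vld·(en·sel'+en)+(en·sel'+en)·vld')'+((sel')')')'
= ((en·sel'+en)'+((sel')')')'
= (en·sel'+en)·(sel')'
= en·(sel')'
= en·sel

en·sel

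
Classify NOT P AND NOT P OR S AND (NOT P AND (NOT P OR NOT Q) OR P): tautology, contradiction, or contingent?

NOT P AND NOT P OR S AND (NOT P AND (NOT P OR NOT Q) OR P)
= NOT P AND NOT P OR S AND (NOT P OR P)   (absorption)
= NOT P AND NOT P OR S   (complement / identity)
= NOT P OR S   (idempotence)
This depends on P, S, so it is not a constant.

contingent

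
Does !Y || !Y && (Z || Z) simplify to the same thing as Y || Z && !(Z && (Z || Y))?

E1: !Y || !Y && (Z || Z)
    = !Y || !Y && Z   [idempotence]
    = !Y   [absorption]
E2: Y || Z && !(Z && (Z || Y))
    = Y || Z && !Z   [absorption]
    = Y   [complement / identity]
These differ: at Y=1, Z=0, E1 = 0 but E2 = 1.

No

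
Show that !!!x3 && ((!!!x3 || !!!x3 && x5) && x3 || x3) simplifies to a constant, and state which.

false

!!!x3 && ((!!!x3 || !!!x3 && x5) && x3 || x3)
= !!!x3 && (!!!x3 && x3 || x3)   (absorption)
= !!!x3 && (!x3 && x3 || x3)   (double negation)
= !!!x3 && x3   (complement / identity)
= !x3 && x3   (double negation)
= false   (complement)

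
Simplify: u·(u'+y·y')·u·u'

u·(u'+y·y')·u·u'
= u·u'·u·u'   (complement / identity)
= u·u'   (idempotence)
= 0   (complement)

0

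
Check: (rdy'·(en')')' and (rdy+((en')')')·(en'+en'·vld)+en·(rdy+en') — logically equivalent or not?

Yes

E1: (rdy'·(en')')'
    = rdy+en'   [De Morgan]
E2: (rdy+((en')')')·(en'+en'·vld)+en·(rdy+en')
    = (rdy+((en')')')·en'+en·(rdy+en')   [absorption]
    = (rdy+en')·en'+en·(rdy+en')   [double negation]
    = rdy+en'   [distribution]
Both reduce to rdy+en', so they are equivalent.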